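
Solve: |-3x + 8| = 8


An absolute value equation |expr| = 8 gives two cases:
Case 1: -3x + 8 = 8
  -3x = 0, so x = 0
Case 2: -3x + 8 = -8
  -3x = -16, so x = 16/3

x = 0, x = 16/3


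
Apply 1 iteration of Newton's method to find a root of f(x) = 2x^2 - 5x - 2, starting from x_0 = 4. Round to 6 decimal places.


Newton's method: x_(n+1) = x_n - f(x_n)/f'(x_n)
f(x) = 2x^2 - 5x - 2
f'(x) = 4x - 5

Iteration 1:
  f(4.000000) = 10.000000
  f'(4.000000) = 11.000000
  x_1 = 4.000000 - (10.000000)/(11.000000) = 3.090909

x_1 = 3.090909


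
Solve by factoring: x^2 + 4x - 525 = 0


We need two numbers that multiply to -525 and add to 4.
Those numbers are -21 and 25 (since (-21) * 25 = -525 and (-21) + 25 = 4).
So x^2 + 4x - 525 = (x - 21)(x + 25) = 0
Setting each factor to zero: x = 21 or x = -25

x = -25, x = 21


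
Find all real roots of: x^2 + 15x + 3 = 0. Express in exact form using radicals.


Using the quadratic formula: x = (-b ± sqrt(b^2 - 4ac)) / (2a)
Here a = 1, b = 15, c = 3
Discriminant = b^2 - 4ac = 15^2 - 4(1)(3) = 225 - 12 = 213
Since discriminant = 213 > 0, there are two real roots.
x = (-15 ± sqrt(213)) / 2
Numerically: x ≈ -0.2027 or x ≈ -14.7973

x = (-15 + sqrt(213)) / 2 or x = (-15 - sqrt(213)) / 2


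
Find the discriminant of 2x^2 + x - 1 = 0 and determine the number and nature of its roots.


For ax^2 + bx + c = 0, discriminant D = b^2 - 4ac
Here a = 2, b = 1, c = -1
D = (1)^2 - 4(2)(-1) = 1 + 8 = 9

D = 9 > 0 and is a perfect square (sqrt = 3)
The equation has 2 distinct real rational roots.

Discriminant = 9, 2 distinct real rational roots


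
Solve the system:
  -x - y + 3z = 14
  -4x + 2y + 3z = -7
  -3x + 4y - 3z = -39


Using Cramer's rule. Expand each determinant along the first row.
D  = (-1)*[2*(-3) - 3*4] - (-1)*[(-4)*(-3) - 3*(-3)] + 3*[(-4)*4 - 2*(-3)]
  = (-1)*(-18) - (-1)*(21) + 3*(-10) = 9
Dx = 14*[2*(-3) - 3*4] - (-1)*[(-7)*(-3) - 3*(-39)] + 3*[(-7)*4 - 2*(-39)]
  = 14*(-18) - (-1)*(138) + 3*(50) = 36
Dy = (-1)*[(-7)*(-3) - 3*(-39)] - 14*[(-4)*(-3) - 3*(-3)] + 3*[(-4)*(-39) - (-7)*(-3)]
  = (-1)*(138) - 14*(21) + 3*(135) = -27
Dz = (-1)*[2*(-39) - (-7)*4] - (-1)*[(-4)*(-39) - (-7)*(-3)] + 14*[(-4)*4 - 2*(-3)]
  = (-1)*(-50) - (-1)*(135) + 14*(-10) = 45
x = Dx/D = 36/9 = 4, y = Dy/D = -27/9 = -3, z = Dz/D = 45/9 = 5
Check eq1: (-1)(4) + (-1)(-3) + (3)(5) = 14 = 14 ✓
Check eq2: (-4)(4) + (2)(-3) + (3)(5) = -7 = -7 ✓
Check eq3: (-3)(4) + (4)(-3) + (-3)(5) = -39 = -39 ✓

x = 4, y = -3, z = 5


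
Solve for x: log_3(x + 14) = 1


Convert to exponential form: x + 14 = 3^1 = 3
x = 3 - 14 = -11
Check: log_3(-11 + 14) = log_3(3) = log_3(3) = 1 ✓

x = -11


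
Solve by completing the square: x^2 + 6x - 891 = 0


Start: x^2 + 6x - 891 = 0
Move constant: x^2 + 6x = 891
Half of 6 is 3, squared is 9
Add 9 to both sides: x^2 + 6x + 9 = 900
(x + 3)^2 = 900
x + 3 = ±30
x = -3 + 30 = 27 or x = -3 - 30 = -33

x = -33, x = 27


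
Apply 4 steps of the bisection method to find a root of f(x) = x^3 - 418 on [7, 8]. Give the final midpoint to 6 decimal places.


f(x) = x^3 - 418
f(7) = -75 < 0
f(8) = 94 > 0

Step 1: midpoint = (7.000000 + 8.000000)/2 = 7.500000
  f(7.500000) = 3.875000
  f(mid) > 0, so root is in [7.000000, 7.500000]

Step 2: midpoint = (7.000000 + 7.500000)/2 = 7.250000
  f(7.250000) = -36.921875
  f(mid) < 0, so root is in [7.250000, 7.500000]

Step 3: midpoint = (7.250000 + 7.500000)/2 = 7.375000
  f(7.375000) = -16.869141
  f(mid) < 0, so root is in [7.375000, 7.500000]

Step 4: midpoint = (7.375000 + 7.500000)/2 = 7.437500
  f(7.437500) = -6.584229
  f(mid) < 0, so root is in [7.437500, 7.500000]

midpoint = 7.437500


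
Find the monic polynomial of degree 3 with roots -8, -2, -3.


A monic polynomial with roots -8, -2, -3 is:
p(x) = (x + 8)(x + 2)(x + 3)
After multiplying by (x + 8): x + 8
After multiplying by (x + 2): x^2 + 10x + 16
After multiplying by (x + 3): x^3 + 13x^2 + 46x + 48

x^3 + 13x^2 + 46x + 48


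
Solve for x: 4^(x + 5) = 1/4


Express both sides with the same base.
1/4 = 4^(-1)
Since the bases match, equate exponents: x + 5 = -1
So x = -1 - (5) = -6

x = -6


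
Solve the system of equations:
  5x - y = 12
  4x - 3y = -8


Using Cramer's rule:
Determinant D = (5)(-3) - (4)(-1) = -15 + 4 = -11
Dx = (12)(-3) - (-8)(-1) = -36 - 8 = -44
Dy = (5)(-8) - (4)(12) = -40 - 48 = -88
x = Dx/D = -44/-11 = 4
y = Dy/D = -88/-11 = 8

x = 4, y = 8


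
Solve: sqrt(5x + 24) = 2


Square both sides: 5x + 24 = 2^2 = 4
5x = 4 - 24 = -20
x = -4
Check: sqrt(5*(-4) + 24) = sqrt(4) = 2 ✓

x = -4


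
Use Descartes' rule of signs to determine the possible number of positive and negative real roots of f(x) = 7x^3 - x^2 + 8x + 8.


Descartes' rule of signs:

For positive roots, count sign changes in f(x) = 7x^3 - x^2 + 8x + 8:
Signs of coefficients: +, -, +, +
Number of sign changes: 2
Possible positive real roots: 2, 0

For negative roots, examine f(-x) = -7x^3 - x^2 - 8x + 8:
Signs of coefficients: -, -, -, +
Number of sign changes: 1
Possible negative real roots: 1

Positive roots: 2 or 0; Negative roots: 1


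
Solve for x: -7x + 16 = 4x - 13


Starting with: -7x + 16 = 4x - 13
Move all x terms to left: (-7 - 4)x = -13 - 16
Simplify: -11x = -29
Divide both sides by -11: x = 29/11

x = 29/11


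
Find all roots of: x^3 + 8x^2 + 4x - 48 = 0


Let p(x) = x^3 + 8x^2 + 4x - 48. By the rational root theorem (leading coefficient 1), any rational root is an integer divisor of 48: try ±1, ±2, ... in turn.
Test x = 1: value = -35 ≠ 0.
Test x = -1: value = -45 ≠ 0.
Test x = 2: value = 0 ✓, so (x - 2) is a factor.
Synthetic division by (x - 2): bring down 1; 1(2) + 8 = 10; 10(2) + 4 = 24; 24(2) - 48 = 0 → quotient x^2 + 10x + 24, remainder 0.
Solve the quadratic x^2 + 10x + 24 = 0: discriminant = 10^2 - 4(1)(24) = 100 - 96 = 4.
sqrt(4) = 2, so x = (-10 ± 2)/2: x = -4 or x = -6.
Collecting all roots found:

x = -6, x = -4, x = 2


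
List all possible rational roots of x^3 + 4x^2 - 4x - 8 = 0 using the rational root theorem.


Rational root theorem: possible roots are ±p/q where:
  p divides the constant term (-8): p ∈ {1, 2, 4, 8}
  q divides the leading coefficient (1): q ∈ {1}

All possible rational roots: -8, -4, -2, -1, 1, 2, 4, 8

-8, -4, -2, -1, 1, 2, 4, 8


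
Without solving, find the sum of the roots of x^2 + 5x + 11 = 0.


By Vieta's formulas for ax^2 + bx + c = 0:
  Sum of roots = -b/a
  Product of roots = c/a

Here a = 1, b = 5, c = 11
Sum = -(5)/1 = -5
Product = 11/1 = 11

Sum = -5


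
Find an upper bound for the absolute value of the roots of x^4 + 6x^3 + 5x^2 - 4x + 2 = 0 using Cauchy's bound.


Cauchy's bound: all roots r satisfy |r| <= 1 + max(|a_i/a_n|) for i = 0,...,n-1
where a_n is the leading coefficient.

Coefficients: [1, 6, 5, -4, 2]
Leading coefficient a_n = 1
Ratios |a_i/a_n|: 6, 5, 4, 2
Maximum ratio: 6
Cauchy's bound: |r| <= 1 + 6 = 7

Upper bound = 7


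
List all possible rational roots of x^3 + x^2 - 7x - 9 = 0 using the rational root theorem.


Rational root theorem: possible roots are ±p/q where:
  p divides the constant term (-9): p ∈ {1, 3, 9}
  q divides the leading coefficient (1): q ∈ {1}

All possible rational roots: -9, -3, -1, 1, 3, 9

-9, -3, -1, 1, 3, 9


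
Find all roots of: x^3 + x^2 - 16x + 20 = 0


Let p(x) = x^3 + x^2 - 16x + 20. By the rational root theorem (leading coefficient 1), any rational root is an integer divisor of 20: try ±1, ±2, ... in turn.
Test x = 1: value = 6 ≠ 0.
Test x = -1: value = 36 ≠ 0.
Test x = 2: value = 0 ✓, so (x - 2) is a factor.
Synthetic division by (x - 2): bring down 1; 1(2) + 1 = 3; 3(2) - 16 = -10; (-10)(2) + 20 = 0 → quotient x^2 + 3x - 10, remainder 0.
Solve the quadratic x^2 + 3x - 10 = 0: discriminant = 3^2 - 4(1)(-10) = 9 + 40 = 49.
sqrt(49) = 7, so x = (-3 ± 7)/2: x = 2 or x = -5.
Collecting all roots found:

x = -5, x = 2 (multiplicity 2)


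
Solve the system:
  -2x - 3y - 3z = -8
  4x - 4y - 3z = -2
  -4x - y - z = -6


Using Cramer's rule. Expand each determinant along the first row.
D  = (-2)*[(-4)*(-1) - (-3)*(-1)] - (-3)*[4*(-1) - (-3)*(-4)] + (-3)*[4*(-1) - (-4)*(-4)]
  = (-2)*(1) - (-3)*(-16) + (-3)*(-20) = 10
Dx = (-8)*[(-4)*(-1) - (-3)*(-1)] - (-3)*[(-2)*(-1) - (-3)*(-6)] + (-3)*[(-2)*(-1) - (-4)*(-6)]
  = (-8)*(1) - (-3)*(-16) + (-3)*(-22) = 10
Dy = (-2)*[(-2)*(-1) - (-3)*(-6)] - (-8)*[4*(-1) - (-3)*(-4)] + (-3)*[4*(-6) - (-2)*(-4)]
  = (-2)*(-16) - (-8)*(-16) + (-3)*(-32) = 0
Dz = (-2)*[(-4)*(-6) - (-2)*(-1)] - (-3)*[4*(-6) - (-2)*(-4)] + (-8)*[4*(-1) - (-4)*(-4)]
  = (-2)*(22) - (-3)*(-32) + (-8)*(-20) = 20
x = Dx/D = 10/10 = 1, y = Dy/D = 0/10 = 0, z = Dz/D = 20/10 = 2
Check eq1: (-2)(1) + (-3)(0) + (-3)(2) = -8 = -8 ✓
Check eq2: (4)(1) + (-4)(0) + (-3)(2) = -2 = -2 ✓
Check eq3: (-4)(1) + (-1)(0) + (-1)(2) = -6 = -6 ✓

x = 1, y = 0, z = 2


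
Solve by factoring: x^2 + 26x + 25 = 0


We need two numbers that multiply to 25 and add to 26.
Those numbers are 25 and 1 (since 25 * 1 = 25 and 25 + 1 = 26).
So x^2 + 26x + 25 = (x + 25)(x + 1) = 0
Setting each factor to zero: x = -25 or x = -1

x = -25, x = -1


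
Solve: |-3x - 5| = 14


An absolute value equation |expr| = 14 gives two cases:
Case 1: -3x - 5 = 14
  -3x = 19, so x = -19/3
Case 2: -3x - 5 = -14
  -3x = -9, so x = 3

x = -19/3, x = 3


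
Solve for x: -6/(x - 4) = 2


Multiply both sides by (x - 4): -6 = 2(x - 4)
Distribute: -6 = 2x - 8
2x = -6 + 8 = 2
x = 1

x = 1


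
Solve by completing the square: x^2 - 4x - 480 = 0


Start: x^2 - 4x - 480 = 0
Move constant: x^2 - 4x = 480
Half of -4 is -2, squared is 4
Add 4 to both sides: x^2 - 4x + 4 = 484
(x - 2)^2 = 484
x - 2 = ±22
x = 2 + 22 = 24 or x = 2 - 22 = -20

x = -20, x = 24


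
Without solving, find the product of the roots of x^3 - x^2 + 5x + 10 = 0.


By Vieta's formulas for x^3 + bx^2 + cx + d = 0:
  r1 + r2 + r3 = -b/a = 1
  r1*r2 + r1*r3 + r2*r3 = c/a = 5
  r1*r2*r3 = -d/a = -10


Product = -10


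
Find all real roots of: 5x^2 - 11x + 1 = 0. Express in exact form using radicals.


Using the quadratic formula: x = (-b ± sqrt(b^2 - 4ac)) / (2a)
Here a = 5, b = -11, c = 1
Discriminant = b^2 - 4ac = (-11)^2 - 4(5)(1) = 121 - 20 = 101
Since discriminant = 101 > 0, there are two real roots.
x = (11 ± sqrt(101)) / 10
Numerically: x ≈ 2.1050 or x ≈ 0.0950

x = (11 + sqrt(101)) / 10 or x = (11 - sqrt(101)) / 10


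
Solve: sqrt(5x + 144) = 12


Square both sides: 5x + 144 = 12^2 = 144
5x = 144 - 144 = 0
x = 0
Check: sqrt(5*0 + 144) = sqrt(144) = 12 ✓

x = 0


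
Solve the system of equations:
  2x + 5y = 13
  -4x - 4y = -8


Using Cramer's rule:
Determinant D = (2)(-4) - (-4)(5) = -8 + 20 = 12
Dx = (13)(-4) - (-8)(5) = -52 + 40 = -12
Dy = (2)(-8) - (-4)(13) = -16 + 52 = 36
x = Dx/D = -12/12 = -1
y = Dy/D = 36/12 = 3

x = -1, y = 3


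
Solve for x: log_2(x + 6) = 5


Convert to exponential form: x + 6 = 2^5 = 32
x = 32 - 6 = 26
Check: log_2(26 + 6) = log_2(32) = log_2(32) = 5 ✓

x = 26


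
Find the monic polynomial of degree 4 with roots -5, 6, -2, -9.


A monic polynomial with roots -5, 6, -2, -9 is:
p(x) = (x + 5)(x - 6)(x + 2)(x + 9)
After multiplying by (x + 5): x + 5
After multiplying by (x - 6): x^2 - x - 30
After multiplying by (x + 2): x^3 + x^2 - 32x - 60
After multiplying by (x + 9): x^4 + 10x^3 - 23x^2 - 348x - 540

x^4 + 10x^3 - 23x^2 - 348x - 540


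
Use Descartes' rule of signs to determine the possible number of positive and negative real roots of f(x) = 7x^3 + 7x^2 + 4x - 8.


Descartes' rule of signs:

For positive roots, count sign changes in f(x) = 7x^3 + 7x^2 + 4x - 8:
Signs of coefficients: +, +, +, -
Number of sign changes: 1
Possible positive real roots: 1

For negative roots, examine f(-x) = -7x^3 + 7x^2 - 4x - 8:
Signs of coefficients: -, +, -, -
Number of sign changes: 2
Possible negative real roots: 2, 0

Positive roots: 1; Negative roots: 2 or 0


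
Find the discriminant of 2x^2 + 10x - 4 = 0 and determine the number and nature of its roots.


For ax^2 + bx + c = 0, discriminant D = b^2 - 4ac
Here a = 2, b = 10, c = -4
D = (10)^2 - 4(2)(-4) = 100 + 32 = 132

D = 132 > 0 but not a perfect square
The equation has 2 distinct real irrational roots.

Discriminant = 132, 2 distinct real irrational roots


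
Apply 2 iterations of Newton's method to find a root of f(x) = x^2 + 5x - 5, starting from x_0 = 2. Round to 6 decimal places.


Newton's method: x_(n+1) = x_n - f(x_n)/f'(x_n)
f(x) = x^2 + 5x - 5
f'(x) = 2x + 5

Iteration 1:
  f(2.000000) = 9.000000
  f'(2.000000) = 9.000000
  x_1 = 2.000000 - (9.000000)/(9.000000) = 1.000000

Iteration 2:
  f(1.000000) = 1.000000
  f'(1.000000) = 7.000000
  x_2 = 1.000000 - (1.000000)/(7.000000) = 0.857143

x_2 = 0.857143


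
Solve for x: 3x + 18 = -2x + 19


Starting with: 3x + 18 = -2x + 19
Move all x terms to left: (3 + 2)x = 19 - 18
Simplify: 5x = 1
Divide both sides by 5: x = 1/5

x = 1/5


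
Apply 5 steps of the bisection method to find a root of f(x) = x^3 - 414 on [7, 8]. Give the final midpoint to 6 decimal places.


f(x) = x^3 - 414
f(7) = -71 < 0
f(8) = 98 > 0

Step 1: midpoint = (7.000000 + 8.000000)/2 = 7.500000
  f(7.500000) = 7.875000
  f(mid) > 0, so root is in [7.000000, 7.500000]

Step 2: midpoint = (7.000000 + 7.500000)/2 = 7.250000
  f(7.250000) = -32.921875
  f(mid) < 0, so root is in [7.250000, 7.500000]

Step 3: midpoint = (7.250000 + 7.500000)/2 = 7.375000
  f(7.375000) = -12.869141
  f(mid) < 0, so root is in [7.375000, 7.500000]

Step 4: midpoint = (7.375000 + 7.500000)/2 = 7.437500
  f(7.437500) = -2.584229
  f(mid) < 0, so root is in [7.437500, 7.500000]

Step 5: midpoint = (7.437500 + 7.500000)/2 = 7.468750
  f(7.468750) = 2.623505
  f(mid) > 0, so root is in [7.437500, 7.468750]

midpoint = 7.468750


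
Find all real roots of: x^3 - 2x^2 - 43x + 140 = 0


Let p(x) = x^3 - 2x^2 - 43x + 140. By the rational root theorem (leading coefficient 1), any rational root is an integer divisor of 140: try ±1, ±2, ... in turn.
Test x = 1: value = 96 ≠ 0.
Test x = -1: value = 180 ≠ 0.
Test x = 2: value = 54 ≠ 0.
Test x = -2: value = 210 ≠ 0.
Test x = 4: value = 0 ✓, so (x - 4) is a factor.
Synthetic division by (x - 4): bring down 1; 1(4) - 2 = 2; 2(4) - 43 = -35; (-35)(4) + 140 = 0 → quotient x^2 + 2x - 35, remainder 0.
Solve the quadratic x^2 + 2x - 35 = 0: discriminant = 2^2 - 4(1)(-35) = 4 + 140 = 144.
sqrt(144) = 12, so x = (-2 ± 12)/2: x = 5 or x = -7.

x = -7, x = 4, x = 5


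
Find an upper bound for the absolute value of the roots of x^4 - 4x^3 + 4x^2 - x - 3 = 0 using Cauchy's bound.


Cauchy's bound: all roots r satisfy |r| <= 1 + max(|a_i/a_n|) for i = 0,...,n-1
where a_n is the leading coefficient.

Coefficients: [1, -4, 4, -1, -3]
Leading coefficient a_n = 1
Ratios |a_i/a_n|: 4, 4, 1, 3
Maximum ratio: 4
Cauchy's bound: |r| <= 1 + 4 = 5

Upper bound = 5


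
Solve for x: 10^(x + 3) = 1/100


Express both sides with the same base.
1/100 = 10^(-2)
Since the bases match, equate exponents: x + 3 = -2
So x = -2 - (3) = -5

x = -5


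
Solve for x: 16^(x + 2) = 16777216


Express both sides with the same base.
16777216 = 16^6
Since the bases match, equate exponents: x + 2 = 6
So x = 6 - (2) = 4

x = 4


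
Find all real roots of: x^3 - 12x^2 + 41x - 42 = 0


Let p(x) = x^3 - 12x^2 + 41x - 42. By the rational root theorem (leading coefficient 1), any rational root is an integer divisor of 42: try ±1, ±2, ... in turn.
Test x = 1: value = -12 ≠ 0.
Test x = -1: value = -96 ≠ 0.
Test x = 2: value = 0 ✓, so (x - 2) is a factor.
Synthetic division by (x - 2): bring down 1; 1(2) - 12 = -10; (-10)(2) + 41 = 21; 21(2) - 42 = 0 → quotient x^2 - 10x + 21, remainder 0.
Solve the quadratic x^2 - 10x + 21 = 0: discriminant = (-10)^2 - 4(1)(21) = 100 - 84 = 16.
sqrt(16) = 4, so x = (10 ± 4)/2: x = 7 or x = 3.

x = 2, x = 3, x = 7


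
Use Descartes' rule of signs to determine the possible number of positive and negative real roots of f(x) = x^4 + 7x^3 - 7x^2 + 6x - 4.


Descartes' rule of signs:

For positive roots, count sign changes in f(x) = x^4 + 7x^3 - 7x^2 + 6x - 4:
Signs of coefficients: +, +, -, +, -
Number of sign changes: 3
Possible positive real roots: 3, 1

For negative roots, examine f(-x) = x^4 - 7x^3 - 7x^2 - 6x - 4:
Signs of coefficients: +, -, -, -, -
Number of sign changes: 1
Possible negative real roots: 1

Positive roots: 3 or 1; Negative roots: 1


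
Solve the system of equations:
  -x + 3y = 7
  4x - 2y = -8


Using Cramer's rule:
Determinant D = (-1)(-2) - (4)(3) = 2 - 12 = -10
Dx = (7)(-2) - (-8)(3) = -14 + 24 = 10
Dy = (-1)(-8) - (4)(7) = 8 - 28 = -20
x = Dx/D = 10/-10 = -1
y = Dy/D = -20/-10 = 2

x = -1, y = 2


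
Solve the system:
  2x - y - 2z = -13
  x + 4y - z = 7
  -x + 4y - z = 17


Using Cramer's rule. Expand each determinant along the first row.
D  = 2*[4*(-1) - (-1)*4] - (-1)*[1*(-1) - (-1)*(-1)] + (-2)*[1*4 - 4*(-1)]
  = 2*(0) - (-1)*(-2) + (-2)*(8) = -18
Dx = (-13)*[4*(-1) - (-1)*4] - (-1)*[7*(-1) - (-1)*17] + (-2)*[7*4 - 4*17]
  = (-13)*(0) - (-1)*(10) + (-2)*(-40) = 90
Dy = 2*[7*(-1) - (-1)*17] - (-13)*[1*(-1) - (-1)*(-1)] + (-2)*[1*17 - 7*(-1)]
  = 2*(10) - (-13)*(-2) + (-2)*(24) = -54
Dz = 2*[4*17 - 7*4] - (-1)*[1*17 - 7*(-1)] + (-13)*[1*4 - 4*(-1)]
  = 2*(40) - (-1)*(24) + (-13)*(8) = 0
x = Dx/D = 90/-18 = -5, y = Dy/D = -54/-18 = 3, z = Dz/D = 0/-18 = 0
Check eq1: (2)(-5) + (-1)(3) + (-2)(0) = -13 = -13 ✓
Check eq2: (1)(-5) + (4)(3) + (-1)(0) = 7 = 7 ✓
Check eq3: (-1)(-5) + (4)(3) + (-1)(0) = 17 = 17 ✓

x = -5, y = 3, z = 0


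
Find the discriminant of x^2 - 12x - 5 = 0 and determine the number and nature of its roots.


For ax^2 + bx + c = 0, discriminant D = b^2 - 4ac
Here a = 1, b = -12, c = -5
D = (-12)^2 - 4(1)(-5) = 144 + 20 = 164

D = 164 > 0 but not a perfect square
The equation has 2 distinct real irrational roots.

Discriminant = 164, 2 distinct real irrational roots


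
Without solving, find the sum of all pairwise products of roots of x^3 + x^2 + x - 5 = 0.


By Vieta's formulas for x^3 + bx^2 + cx + d = 0:
  r1 + r2 + r3 = -b/a = -1
  r1*r2 + r1*r3 + r2*r3 = c/a = 1
  r1*r2*r3 = -d/a = 5


Sum of pairwise products = 1


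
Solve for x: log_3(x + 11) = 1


Convert to exponential form: x + 11 = 3^1 = 3
x = 3 - 11 = -8
Check: log_3(-8 + 11) = log_3(3) = log_3(3) = 1 ✓

x = -8


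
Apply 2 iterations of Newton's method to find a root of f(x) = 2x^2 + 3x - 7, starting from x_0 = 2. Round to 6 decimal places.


Newton's method: x_(n+1) = x_n - f(x_n)/f'(x_n)
f(x) = 2x^2 + 3x - 7
f'(x) = 4x + 3

Iteration 1:
  f(2.000000) = 7.000000
  f'(2.000000) = 11.000000
  x_1 = 2.000000 - (7.000000)/(11.000000) = 1.363636

Iteration 2:
  f(1.363636) = 0.809917
  f'(1.363636) = 8.454545
  x_2 = 1.363636 - (0.809917)/(8.454545) = 1.267840

x_2 = 1.267840


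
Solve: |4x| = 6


An absolute value equation |expr| = 6 gives two cases:
Case 1: 4x = 6
  4x = 6, so x = 3/2
Case 2: 4x = -6
  4x = -6, so x = -3/2

x = -3/2, x = 3/2


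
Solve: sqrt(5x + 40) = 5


Square both sides: 5x + 40 = 5^2 = 25
5x = 25 - 40 = -15
x = -3
Check: sqrt(5*(-3) + 40) = sqrt(25) = 5 ✓

x = -3


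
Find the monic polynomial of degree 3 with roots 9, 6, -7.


A monic polynomial with roots 9, 6, -7 is:
p(x) = (x - 9)(x - 6)(x + 7)
After multiplying by (x - 9): x - 9
After multiplying by (x - 6): x^2 - 15x + 54
After multiplying by (x + 7): x^3 - 8x^2 - 51x + 378

x^3 - 8x^2 - 51x + 378


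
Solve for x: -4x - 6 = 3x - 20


Starting with: -4x - 6 = 3x - 20
Move all x terms to left: (-4 - 3)x = -20 + 6
Simplify: -7x = -14
Divide both sides by -7: x = 2

x = 2


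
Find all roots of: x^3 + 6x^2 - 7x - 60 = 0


Let p(x) = x^3 + 6x^2 - 7x - 60. By the rational root theorem (leading coefficient 1), any rational root is an integer divisor of 60: try ±1, ±2, ... in turn.
Test x = 1: value = -60 ≠ 0.
Test x = -1: value = -48 ≠ 0.
Test x = 2: value = -42 ≠ 0.
Test x = -2: value = -30 ≠ 0.
Test x = 3: value = 0 ✓, so (x - 3) is a factor.
Synthetic division by (x - 3): bring down 1; 1(3) + 6 = 9; 9(3) - 7 = 20; 20(3) - 60 = 0 → quotient x^2 + 9x + 20, remainder 0.
Solve the quadratic x^2 + 9x + 20 = 0: discriminant = 9^2 - 4(1)(20) = 81 - 80 = 1.
sqrt(1) = 1, so x = (-9 ± 1)/2: x = -4 or x = -5.
Collecting all roots found:

x = -5, x = -4, x = 3


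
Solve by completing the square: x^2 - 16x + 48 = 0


Start: x^2 - 16x + 48 = 0
Move constant: x^2 - 16x = -48
Half of -16 is -8, squared is 64
Add 64 to both sides: x^2 - 16x + 64 = 16
(x - 8)^2 = 16
x - 8 = ±4
x = 8 + 4 = 12 or x = 8 - 4 = 4

x = 4, x = 12


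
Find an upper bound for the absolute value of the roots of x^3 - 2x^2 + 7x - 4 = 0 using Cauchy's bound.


Cauchy's bound: all roots r satisfy |r| <= 1 + max(|a_i/a_n|) for i = 0,...,n-1
where a_n is the leading coefficient.

Coefficients: [1, -2, 7, -4]
Leading coefficient a_n = 1
Ratios |a_i/a_n|: 2, 7, 4
Maximum ratio: 7
Cauchy's bound: |r| <= 1 + 7 = 8

Upper bound = 8


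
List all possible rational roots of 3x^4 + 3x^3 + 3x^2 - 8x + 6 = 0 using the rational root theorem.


Rational root theorem: possible roots are ±p/q where:
  p divides the constant term (6): p ∈ {1, 2, 3, 6}
  q divides the leading coefficient (3): q ∈ {1, 3}

All possible rational roots: -6, -3, -2, -1, -2/3, -1/3, 1/3, 2/3, 1, 2, 3, 6

-6, -3, -2, -1, -2/3, -1/3, 1/3, 2/3, 1, 2, 3, 6


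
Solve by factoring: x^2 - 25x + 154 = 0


We need two numbers that multiply to 154 and add to -25.
Those numbers are -14 and -11 (since (-14) * (-11) = 154 and (-14) + (-11) = -25).
So x^2 - 25x + 154 = (x - 14)(x - 11) = 0
Setting each factor to zero: x = 14 or x = 11

x = 11, x = 14


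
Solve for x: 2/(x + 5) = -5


Multiply both sides by (x + 5): 2 = -5(x + 5)
Distribute: 2 = -5x - 25
-5x = 2 + 25 = 27
x = -27/5

x = -27/5


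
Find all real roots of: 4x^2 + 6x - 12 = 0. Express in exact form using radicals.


Using the quadratic formula: x = (-b ± sqrt(b^2 - 4ac)) / (2a)
Here a = 4, b = 6, c = -12
Discriminant = b^2 - 4ac = 6^2 - 4(4)(-12) = 36 + 192 = 228
Since discriminant = 228 > 0, there are two real roots.
x = (-6 ± 2*sqrt(57)) / 8
Simplifying: x = (-3 ± sqrt(57)) / 4
Numerically: x ≈ 1.1375 or x ≈ -2.6375

x = (-3 + sqrt(57)) / 4 or x = (-3 - sqrt(57)) / 4


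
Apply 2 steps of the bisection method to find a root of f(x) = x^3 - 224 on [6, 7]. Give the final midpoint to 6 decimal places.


f(x) = x^3 - 224
f(6) = -8 < 0
f(7) = 119 > 0

Step 1: midpoint = (6.000000 + 7.000000)/2 = 6.500000
  f(6.500000) = 50.625000
  f(mid) > 0, so root is in [6.000000, 6.500000]

Step 2: midpoint = (6.000000 + 6.500000)/2 = 6.250000
  f(6.250000) = 20.140625
  f(mid) > 0, so root is in [6.000000, 6.250000]

midpoint = 6.250000


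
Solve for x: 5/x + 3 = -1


Subtract 3 from both sides: 5/x = -4
Multiply both sides by x: 5 = -4 * x
Divide by -4: x = -5/4

x = -5/4


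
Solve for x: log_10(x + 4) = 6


Convert to exponential form: x + 4 = 10^6 = 1000000
x = 1000000 - 4 = 999996
Check: log_10(999996 + 4) = log_10(1000000) = log_10(1000000) = 6 ✓

x = 999996


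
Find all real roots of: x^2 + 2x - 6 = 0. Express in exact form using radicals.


Using the quadratic formula: x = (-b ± sqrt(b^2 - 4ac)) / (2a)
Here a = 1, b = 2, c = -6
Discriminant = b^2 - 4ac = 2^2 - 4(1)(-6) = 4 + 24 = 28
Since discriminant = 28 > 0, there are two real roots.
x = (-2 ± 2*sqrt(7)) / 2
Simplifying: x = -1 ± sqrt(7)
Numerically: x ≈ 1.6458 or x ≈ -3.6458

x = -1 + sqrt(7) or x = -1 - sqrt(7)


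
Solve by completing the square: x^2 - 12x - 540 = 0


Start: x^2 - 12x - 540 = 0
Move constant: x^2 - 12x = 540
Half of -12 is -6, squared is 36
Add 36 to both sides: x^2 - 12x + 36 = 576
(x - 6)^2 = 576
x - 6 = ±24
x = 6 + 24 = 30 or x = 6 - 24 = -18

x = -18, x = 30


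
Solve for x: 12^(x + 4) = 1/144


Express both sides with the same base.
1/144 = 12^(-2)
Since the bases match, equate exponents: x + 4 = -2
So x = -2 - (4) = -6

x = -6


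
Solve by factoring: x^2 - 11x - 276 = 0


We need two numbers that multiply to -276 and add to -11.
Those numbers are -23 and 12 (since (-23) * 12 = -276 and (-23) + 12 = -11).
So x^2 - 11x - 276 = (x - 23)(x + 12) = 0
Setting each factor to zero: x = 23 or x = -12

x = -12, x = 23


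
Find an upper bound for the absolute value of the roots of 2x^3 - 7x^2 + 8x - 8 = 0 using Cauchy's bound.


Cauchy's bound: all roots r satisfy |r| <= 1 + max(|a_i/a_n|) for i = 0,...,n-1
where a_n is the leading coefficient.

Coefficients: [2, -7, 8, -8]
Leading coefficient a_n = 2
Ratios |a_i/a_n|: 7/2, 4, 4
Maximum ratio: 4
Cauchy's bound: |r| <= 1 + 4 = 5

Upper bound = 5


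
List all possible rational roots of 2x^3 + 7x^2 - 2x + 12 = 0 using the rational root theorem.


Rational root theorem: possible roots are ±p/q where:
  p divides the constant term (12): p ∈ {1, 2, 3, 4, 6, 12}
  q divides the leading coefficient (2): q ∈ {1, 2}

All possible rational roots: -12, -6, -4, -3, -2, -3/2, -1, -1/2, 1/2, 1, 3/2, 2, 3, 4, 6, 12

-12, -6, -4, -3, -2, -3/2, -1, -1/2, 1/2, 1, 3/2, 2, 3, 4, 6, 12


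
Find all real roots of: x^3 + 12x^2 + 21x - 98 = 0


Let p(x) = x^3 + 12x^2 + 21x - 98. By the rational root theorem (leading coefficient 1), any rational root is an integer divisor of 98: try ±1, ±2, ... in turn.
Test x = 1: value = -64 ≠ 0.
Test x = -1: value = -108 ≠ 0.
Test x = 2: value = 0 ✓, so (x - 2) is a factor.
Synthetic division by (x - 2): bring down 1; 1(2) + 12 = 14; 14(2) + 21 = 49; 49(2) - 98 = 0 → quotient x^2 + 14x + 49, remainder 0.
Solve the quadratic x^2 + 14x + 49 = 0: discriminant = 14^2 - 4(1)(49) = 196 - 196 = 0.
Discriminant = 0, so a double root: x = -14/2 = -7.

x = -7 (multiplicity 2), x = 2


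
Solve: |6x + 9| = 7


An absolute value equation |expr| = 7 gives two cases:
Case 1: 6x + 9 = 7
  6x = -2, so x = -1/3
Case 2: 6x + 9 = -7
  6x = -16, so x = -8/3

x = -8/3, x = -1/3


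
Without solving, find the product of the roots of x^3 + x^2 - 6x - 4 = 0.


By Vieta's formulas for x^3 + bx^2 + cx + d = 0:
  r1 + r2 + r3 = -b/a = -1
  r1*r2 + r1*r3 + r2*r3 = c/a = -6
  r1*r2*r3 = -d/a = 4


Product = 4


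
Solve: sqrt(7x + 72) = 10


Square both sides: 7x + 72 = 10^2 = 100
7x = 100 - 72 = 28
x = 4
Check: sqrt(7*4 + 72) = sqrt(100) = 10 ✓

x = 4


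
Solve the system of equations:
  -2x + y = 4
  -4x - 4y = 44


Using Cramer's rule:
Determinant D = (-2)(-4) - (-4)(1) = 8 + 4 = 12
Dx = (4)(-4) - (44)(1) = -16 - 44 = -60
Dy = (-2)(44) - (-4)(4) = -88 + 16 = -72
x = Dx/D = -60/12 = -5
y = Dy/D = -72/12 = -6

x = -5, y = -6


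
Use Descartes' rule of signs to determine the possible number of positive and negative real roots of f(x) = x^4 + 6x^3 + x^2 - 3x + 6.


Descartes' rule of signs:

For positive roots, count sign changes in f(x) = x^4 + 6x^3 + x^2 - 3x + 6:
Signs of coefficients: +, +, +, -, +
Number of sign changes: 2
Possible positive real roots: 2, 0

For negative roots, examine f(-x) = x^4 - 6x^3 + x^2 + 3x + 6:
Signs of coefficients: +, -, +, +, +
Number of sign changes: 2
Possible negative real roots: 2, 0

Positive roots: 2 or 0; Negative roots: 2 or 0


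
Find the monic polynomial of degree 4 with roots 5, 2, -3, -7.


A monic polynomial with roots 5, 2, -3, -7 is:
p(x) = (x - 5)(x - 2)(x + 3)(x + 7)
After multiplying by (x - 5): x - 5
After multiplying by (x - 2): x^2 - 7x + 10
After multiplying by (x + 3): x^3 - 4x^2 - 11x + 30
After multiplying by (x + 7): x^4 + 3x^3 - 39x^2 - 47x + 210

x^4 + 3x^3 - 39x^2 - 47x + 210


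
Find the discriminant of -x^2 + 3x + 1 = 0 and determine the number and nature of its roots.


For ax^2 + bx + c = 0, discriminant D = b^2 - 4ac
Here a = -1, b = 3, c = 1
D = (3)^2 - 4(-1)(1) = 9 + 4 = 13

D = 13 > 0 but not a perfect square
The equation has 2 distinct real irrational roots.

Discriminant = 13, 2 distinct real irrational roots


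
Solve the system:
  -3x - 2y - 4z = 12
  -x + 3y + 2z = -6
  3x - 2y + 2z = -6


Using Cramer's rule. Expand each determinant along the first row.
D  = (-3)*[3*2 - 2*(-2)] - (-2)*[(-1)*2 - 2*3] + (-4)*[(-1)*(-2) - 3*3]
  = (-3)*(10) - (-2)*(-8) + (-4)*(-7) = -18
Dx = 12*[3*2 - 2*(-2)] - (-2)*[(-6)*2 - 2*(-6)] + (-4)*[(-6)*(-2) - 3*(-6)]
  = 12*(10) - (-2)*(0) + (-4)*(30) = 0
Dy = (-3)*[(-6)*2 - 2*(-6)] - 12*[(-1)*2 - 2*3] + (-4)*[(-1)*(-6) - (-6)*3]
  = (-3)*(0) - 12*(-8) + (-4)*(24) = 0
Dz = (-3)*[3*(-6) - (-6)*(-2)] - (-2)*[(-1)*(-6) - (-6)*3] + 12*[(-1)*(-2) - 3*3]
  = (-3)*(-30) - (-2)*(24) + 12*(-7) = 54
x = Dx/D = 0/-18 = 0, y = Dy/D = 0/-18 = 0, z = Dz/D = 54/-18 = -3
Check eq1: (-3)(0) + (-2)(0) + (-4)(-3) = 12 = 12 ✓
Check eq2: (-1)(0) + (3)(0) + (2)(-3) = -6 = -6 ✓
Check eq3: (3)(0) + (-2)(0) + (2)(-3) = -6 = -6 ✓

x = 0, y = 0, z = -3


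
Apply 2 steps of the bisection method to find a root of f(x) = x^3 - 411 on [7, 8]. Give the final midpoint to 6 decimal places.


f(x) = x^3 - 411
f(7) = -68 < 0
f(8) = 101 > 0

Step 1: midpoint = (7.000000 + 8.000000)/2 = 7.500000
  f(7.500000) = 10.875000
  f(mid) > 0, so root is in [7.000000, 7.500000]

Step 2: midpoint = (7.000000 + 7.500000)/2 = 7.250000
  f(7.250000) = -29.921875
  f(mid) < 0, so root is in [7.250000, 7.500000]

midpoint = 7.250000


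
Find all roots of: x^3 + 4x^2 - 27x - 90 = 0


Let p(x) = x^3 + 4x^2 - 27x - 90. By the rational root theorem (leading coefficient 1), any rational root is an integer divisor of 90: try ±1, ±2, ... in turn.
Test x = 1: value = -112 ≠ 0.
Test x = -1: value = -60 ≠ 0.
Test x = 2: value = -120 ≠ 0.
Test x = -2: value = -28 ≠ 0.
Test x = 3: value = -108 ≠ 0.
Test x = -3: value = 0 ✓, so (x + 3) is a factor.
Synthetic division by (x + 3): bring down 1; 1(-3) + 4 = 1; 1(-3) - 27 = -30; (-30)(-3) - 90 = 0 → quotient x^2 + x - 30, remainder 0.
Solve the quadratic x^2 + x - 30 = 0: discriminant = 1^2 - 4(1)(-30) = 1 + 120 = 121.
sqrt(121) = 11, so x = (-1 ± 11)/2: x = 5 or x = -6.
Collecting all roots found:

x = -6, x = -3, x = 5


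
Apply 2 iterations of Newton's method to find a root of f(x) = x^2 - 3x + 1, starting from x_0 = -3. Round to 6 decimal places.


Newton's method: x_(n+1) = x_n - f(x_n)/f'(x_n)
f(x) = x^2 - 3x + 1
f'(x) = 2x - 3

Iteration 1:
  f(-3.000000) = 19.000000
  f'(-3.000000) = -9.000000
  x_1 = -3.000000 - (19.000000)/(-9.000000) = -0.888889

Iteration 2:
  f(-0.888889) = 4.456790
  f'(-0.888889) = -4.777778
  x_2 = -0.888889 - (4.456790)/(-4.777778) = 0.043928

x_2 = 0.043928


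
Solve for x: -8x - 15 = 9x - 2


Starting with: -8x - 15 = 9x - 2
Move all x terms to left: (-8 - 9)x = -2 + 15
Simplify: -17x = 13
Divide both sides by -17: x = -13/17

x = -13/17


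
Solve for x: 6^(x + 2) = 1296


Express both sides with the same base.
1296 = 6^4
Since the bases match, equate exponents: x + 2 = 4
So x = 4 - (2) = 2

x = 2


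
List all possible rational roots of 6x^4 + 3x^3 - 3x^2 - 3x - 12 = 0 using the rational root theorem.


Rational root theorem: possible roots are ±p/q where:
  p divides the constant term (-12): p ∈ {1, 2, 3, 4, 6, 12}
  q divides the leading coefficient (6): q ∈ {1, 2, 3, 6}

All possible rational roots: -12, -6, -4, -3, -2, -3/2, -4/3, -1, -2/3, -1/2, -1/3, -1/6, 1/6, 1/3, 1/2, 2/3, 1, 4/3, 3/2, 2, 3, 4, 6, 12

-12, -6, -4, -3, -2, -3/2, -4/3, -1, -2/3, -1/2, -1/3, -1/6, 1/6, 1/3, 1/2, 2/3, 1, 4/3, 3/2, 2, 3, 4, 6, 12


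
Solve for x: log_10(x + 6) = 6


Convert to exponential form: x + 6 = 10^6 = 1000000
x = 1000000 - 6 = 999994
Check: log_10(999994 + 6) = log_10(1000000) = log_10(1000000) = 6 ✓

x = 999994


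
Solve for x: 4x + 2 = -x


Starting with: 4x + 2 = -x
Move all x terms to left: (4 + 1)x = 0 - 2
Simplify: 5x = -2
Divide both sides by 5: x = -2/5

x = -2/5


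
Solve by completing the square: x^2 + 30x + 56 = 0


Start: x^2 + 30x + 56 = 0
Move constant: x^2 + 30x = -56
Half of 30 is 15, squared is 225
Add 225 to both sides: x^2 + 30x + 225 = 169
(x + 15)^2 = 169
x + 15 = ±13
x = -15 + 13 = -2 or x = -15 - 13 = -28

x = -28, x = -2


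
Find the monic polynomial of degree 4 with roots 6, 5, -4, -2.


A monic polynomial with roots 6, 5, -4, -2 is:
p(x) = (x - 6)(x - 5)(x + 4)(x + 2)
After multiplying by (x - 6): x - 6
After multiplying by (x - 5): x^2 - 11x + 30
After multiplying by (x + 4): x^3 - 7x^2 - 14x + 120
After multiplying by (x + 2): x^4 - 5x^3 - 28x^2 + 92x + 240

x^4 - 5x^3 - 28x^2 + 92x + 240


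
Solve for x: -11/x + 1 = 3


Subtract 1 from both sides: -11/x = 2
Multiply both sides by x: -11 = 2 * x
Divide by 2: x = -11/2

x = -11/2


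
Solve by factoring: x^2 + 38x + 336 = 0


We need two numbers that multiply to 336 and add to 38.
Those numbers are 14 and 24 (since 14 * 24 = 336 and 14 + 24 = 38).
So x^2 + 38x + 336 = (x + 14)(x + 24) = 0
Setting each factor to zero: x = -14 or x = -24

x = -24, x = -14


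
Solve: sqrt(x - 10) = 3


Square both sides: x - 10 = 3^2 = 9
x = 9 + 10 = 19
x = 19
Check: sqrt(1*19 - 10) = sqrt(9) = 3 ✓

x = 19


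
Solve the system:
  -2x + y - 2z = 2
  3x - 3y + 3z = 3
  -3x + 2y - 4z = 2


Using Cramer's rule. Expand each determinant along the first row.
D  = (-2)*[(-3)*(-4) - 3*2] - 1*[3*(-4) - 3*(-3)] + (-2)*[3*2 - (-3)*(-3)]
  = (-2)*(6) - 1*(-3) + (-2)*(-3) = -3
Dx = 2*[(-3)*(-4) - 3*2] - 1*[3*(-4) - 3*2] + (-2)*[3*2 - (-3)*2]
  = 2*(6) - 1*(-18) + (-2)*(12) = 6
Dy = (-2)*[3*(-4) - 3*2] - 2*[3*(-4) - 3*(-3)] + (-2)*[3*2 - 3*(-3)]
  = (-2)*(-18) - 2*(-3) + (-2)*(15) = 12
Dz = (-2)*[(-3)*2 - 3*2] - 1*[3*2 - 3*(-3)] + 2*[3*2 - (-3)*(-3)]
  = (-2)*(-12) - 1*(15) + 2*(-3) = 3
x = Dx/D = 6/-3 = -2, y = Dy/D = 12/-3 = -4, z = Dz/D = 3/-3 = -1
Check eq1: (-2)(-2) + (1)(-4) + (-2)(-1) = 2 = 2 ✓
Check eq2: (3)(-2) + (-3)(-4) + (3)(-1) = 3 = 3 ✓
Check eq3: (-3)(-2) + (2)(-4) + (-4)(-1) = 2 = 2 ✓

x = -2, y = -4, z = -1


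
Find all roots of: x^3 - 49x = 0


The constant term is 0, so x = 0 is a root. Factor out x:
  x^2 - 49 = 0
Solve the quadratic x^2 - 49 = 0: discriminant = 0^2 - 4(1)(-49) = 0 + 196 = 196.
sqrt(196) = 14, so x = (0 ± 14)/2: x = 7 or x = -7.
Collecting all roots found:

x = -7, x = 0, x = 7


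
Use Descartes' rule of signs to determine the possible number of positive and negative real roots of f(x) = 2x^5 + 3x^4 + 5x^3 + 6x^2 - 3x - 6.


Descartes' rule of signs:

For positive roots, count sign changes in f(x) = 2x^5 + 3x^4 + 5x^3 + 6x^2 - 3x - 6:
Signs of coefficients: +, +, +, +, -, -
Number of sign changes: 1
Possible positive real roots: 1

For negative roots, examine f(-x) = -2x^5 + 3x^4 - 5x^3 + 6x^2 + 3x - 6:
Signs of coefficients: -, +, -, +, +, -
Number of sign changes: 4
Possible negative real roots: 4, 2, 0

Positive roots: 1; Negative roots: 4 or 2 or 0


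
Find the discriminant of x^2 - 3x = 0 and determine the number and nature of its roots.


For ax^2 + bx + c = 0, discriminant D = b^2 - 4ac
Here a = 1, b = -3, c = 0
D = (-3)^2 - 4(1)(0) = 9 - 0 = 9

D = 9 > 0 and is a perfect square (sqrt = 3)
The equation has 2 distinct real rational roots.

Discriminant = 9, 2 distinct real rational roots


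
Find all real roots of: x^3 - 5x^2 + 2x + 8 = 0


Let p(x) = x^3 - 5x^2 + 2x + 8. By the rational root theorem (leading coefficient 1), any rational root is an integer divisor of 8: try ±1, ±2, ... in turn.
Test x = 1: value = 6 ≠ 0.
Test x = -1: value = 0 ✓, so (x + 1) is a factor.
Synthetic division by (x + 1): bring down 1; 1(-1) - 5 = -6; (-6)(-1) + 2 = 8; 8(-1) + 8 = 0 → quotient x^2 - 6x + 8, remainder 0.
Solve the quadratic x^2 - 6x + 8 = 0: discriminant = (-6)^2 - 4(1)(8) = 36 - 32 = 4.
sqrt(4) = 2, so x = (6 ± 2)/2: x = 4 or x = 2.

x = -1, x = 2, x = 4


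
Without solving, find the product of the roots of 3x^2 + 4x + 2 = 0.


By Vieta's formulas for ax^2 + bx + c = 0:
  Sum of roots = -b/a
  Product of roots = c/a

Here a = 3, b = 4, c = 2
Sum = -(4)/3 = -4/3
Product = 2/3 = 2/3

Product = 2/3


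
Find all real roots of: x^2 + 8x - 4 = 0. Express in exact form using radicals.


Using the quadratic formula: x = (-b ± sqrt(b^2 - 4ac)) / (2a)
Here a = 1, b = 8, c = -4
Discriminant = b^2 - 4ac = 8^2 - 4(1)(-4) = 64 + 16 = 80
Since discriminant = 80 > 0, there are two real roots.
x = (-8 ± 4*sqrt(5)) / 2
Simplifying: x = -4 ± 2*sqrt(5)
Numerically: x ≈ 0.4721 or x ≈ -8.4721

x = -4 + 2*sqrt(5) or x = -4 - 2*sqrt(5)


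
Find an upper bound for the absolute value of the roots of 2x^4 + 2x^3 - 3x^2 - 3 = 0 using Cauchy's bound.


Cauchy's bound: all roots r satisfy |r| <= 1 + max(|a_i/a_n|) for i = 0,...,n-1
where a_n is the leading coefficient.

Coefficients: [2, 2, -3, 0, -3]
Leading coefficient a_n = 2
Ratios |a_i/a_n|: 1, 3/2, 0, 3/2
Maximum ratio: 3/2
Cauchy's bound: |r| <= 1 + 3/2 = 5/2

Upper bound = 5/2


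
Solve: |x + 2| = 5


An absolute value equation |expr| = 5 gives two cases:
Case 1: x + 2 = 5
  x = 3, so x = 3
Case 2: x + 2 = -5
  x = -7, so x = -7

x = -7, x = 3


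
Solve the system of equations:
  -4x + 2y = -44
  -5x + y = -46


Using Cramer's rule:
Determinant D = (-4)(1) - (-5)(2) = -4 + 10 = 6
Dx = (-44)(1) - (-46)(2) = -44 + 92 = 48
Dy = (-4)(-46) - (-5)(-44) = 184 - 220 = -36
x = Dx/D = 48/6 = 8
y = Dy/D = -36/6 = -6

x = 8, y = -6


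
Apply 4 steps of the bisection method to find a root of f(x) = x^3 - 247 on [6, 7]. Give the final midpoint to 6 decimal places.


f(x) = x^3 - 247
f(6) = -31 < 0
f(7) = 96 > 0

Step 1: midpoint = (6.000000 + 7.000000)/2 = 6.500000
  f(6.500000) = 27.625000
  f(mid) > 0, so root is in [6.000000, 6.500000]

Step 2: midpoint = (6.000000 + 6.500000)/2 = 6.250000
  f(6.250000) = -2.859375
  f(mid) < 0, so root is in [6.250000, 6.500000]

Step 3: midpoint = (6.250000 + 6.500000)/2 = 6.375000
  f(6.375000) = 12.083984
  f(mid) > 0, so root is in [6.250000, 6.375000]

Step 4: midpoint = (6.250000 + 6.375000)/2 = 6.312500
  f(6.312500) = 4.538330
  f(mid) > 0, so root is in [6.250000, 6.312500]

midpoint = 6.312500


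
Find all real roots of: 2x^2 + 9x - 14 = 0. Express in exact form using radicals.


Using the quadratic formula: x = (-b ± sqrt(b^2 - 4ac)) / (2a)
Here a = 2, b = 9, c = -14
Discriminant = b^2 - 4ac = 9^2 - 4(2)(-14) = 81 + 112 = 193
Since discriminant = 193 > 0, there are two real roots.
x = (-9 ± sqrt(193)) / 4
Numerically: x ≈ 1.2231 or x ≈ -5.7231

x = (-9 + sqrt(193)) / 4 or x = (-9 - sqrt(193)) / 4


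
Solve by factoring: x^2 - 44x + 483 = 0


We need two numbers that multiply to 483 and add to -44.
Those numbers are -21 and -23 (since (-21) * (-23) = 483 and (-21) + (-23) = -44).
So x^2 - 44x + 483 = (x - 21)(x - 23) = 0
Setting each factor to zero: x = 21 or x = 23

x = 21, x = 23


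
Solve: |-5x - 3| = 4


An absolute value equation |expr| = 4 gives two cases:
Case 1: -5x - 3 = 4
  -5x = 7, so x = -7/5
Case 2: -5x - 3 = -4
  -5x = -1, so x = 1/5

x = -7/5, x = 1/5


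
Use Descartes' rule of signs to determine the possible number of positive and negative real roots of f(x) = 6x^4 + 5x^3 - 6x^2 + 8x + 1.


Descartes' rule of signs:

For positive roots, count sign changes in f(x) = 6x^4 + 5x^3 - 6x^2 + 8x + 1:
Signs of coefficients: +, +, -, +, +
Number of sign changes: 2
Possible positive real roots: 2, 0

For negative roots, examine f(-x) = 6x^4 - 5x^3 - 6x^2 - 8x + 1:
Signs of coefficients: +, -, -, -, +
Number of sign changes: 2
Possible negative real roots: 2, 0

Positive roots: 2 or 0; Negative roots: 2 or 0


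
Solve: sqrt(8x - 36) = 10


Square both sides: 8x - 36 = 10^2 = 100
8x = 100 + 36 = 136
x = 17
Check: sqrt(8*17 - 36) = sqrt(100) = 10 ✓

x = 17


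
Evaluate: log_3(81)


We need the exponent such that 3^? = 81
3^4 = 81
Therefore log_3(81) = 4

4


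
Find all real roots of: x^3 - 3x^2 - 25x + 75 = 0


Let p(x) = x^3 - 3x^2 - 25x + 75. By the rational root theorem (leading coefficient 1), any rational root is an integer divisor of 75: try ±1, ±2, ... in turn.
Test x = 1: value = 48 ≠ 0.
Test x = -1: value = 96 ≠ 0.
Test x = 3: value = 0 ✓, so (x - 3) is a factor.
Synthetic division by (x - 3): bring down 1; 1(3) - 3 = 0; 0(3) - 25 = -25; (-25)(3) + 75 = 0 → quotient x^2 - 25, remainder 0.
Solve the quadratic x^2 - 25 = 0: discriminant = 0^2 - 4(1)(-25) = 0 + 100 = 100.
sqrt(100) = 10, so x = (0 ± 10)/2: x = 5 or x = -5.

x = -5, x = 3, x = 5
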